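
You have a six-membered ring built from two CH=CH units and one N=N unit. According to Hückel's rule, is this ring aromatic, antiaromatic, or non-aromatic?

Aromatic

Check conjugation: the double-bond atoms are sp², each contributing one p electron; each =N– nitrogen is pyridine-type (lone pair in the sp² plane, one electron in the p orbital) — every position has a p orbital, so the cyclic π system is continuous.
π-electron count: 3 × 2 = 6 from the 3 double-bond units.
6 = 4(1) + 2, which satisfies Hückel's 4n+2 rule.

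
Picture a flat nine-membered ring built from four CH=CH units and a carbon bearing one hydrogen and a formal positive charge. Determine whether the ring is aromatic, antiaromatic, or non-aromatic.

Every ring atom contributes a p orbital perpendicular to the ring (the double-bond atoms are sp², each contributing one p electron; the carbocation has an empty p orbital), so the π system is cyclic and fully conjugated.
π-electron count: 4 × 2 = 8 from the double-bond units + 0 from the CH(+) atom = 8.
8 is a 4n count (n = 2), so the planar conjugated ring is antiaromatic.

Antiaromatic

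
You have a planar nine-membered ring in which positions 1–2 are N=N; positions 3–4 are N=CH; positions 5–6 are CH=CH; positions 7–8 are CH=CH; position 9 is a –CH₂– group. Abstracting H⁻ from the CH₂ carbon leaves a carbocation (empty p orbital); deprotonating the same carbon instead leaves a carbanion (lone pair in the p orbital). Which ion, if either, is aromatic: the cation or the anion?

In both ions every ring atom is sp² and contributes a p orbital, so both rings are fully conjugated.
Cation: 4 × 2 + 0 = 8 π electrons → 4(2), antiaromatic.
Anion: 4 × 2 + 2 = 10 π electrons → 4(2)+2, aromatic.

The anion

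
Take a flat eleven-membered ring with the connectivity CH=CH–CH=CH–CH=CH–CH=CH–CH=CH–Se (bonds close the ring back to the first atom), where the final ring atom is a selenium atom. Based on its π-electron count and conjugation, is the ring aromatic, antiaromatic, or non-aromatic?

Antiaromatic

The p orbitals form a continuous loop: every atom in a ring double bond is sp² and brings one electron to the p orbital; the selenium donates one lone pair from its p orbital. The ring is fully conjugated.
Counting π electrons: 5 × 2 = 10 from the double-bond units + 2 from the Se atom = 12.
With 12 = 4·3 π electrons, Hückel's rule classifies the planar ring as antiaromatic.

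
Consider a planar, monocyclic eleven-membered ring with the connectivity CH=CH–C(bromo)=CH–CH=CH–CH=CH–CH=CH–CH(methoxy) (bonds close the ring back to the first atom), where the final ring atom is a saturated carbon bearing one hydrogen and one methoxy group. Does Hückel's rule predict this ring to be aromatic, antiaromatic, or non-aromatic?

Because that saturated carbon is sp³ and has no p orbital in the ring π system at the CH(methoxy) position, the π system cannot extend all the way around the ring.
Hückel's rule only applies to fully conjugated rings, so this one is simply non-aromatic.

Non-aromatic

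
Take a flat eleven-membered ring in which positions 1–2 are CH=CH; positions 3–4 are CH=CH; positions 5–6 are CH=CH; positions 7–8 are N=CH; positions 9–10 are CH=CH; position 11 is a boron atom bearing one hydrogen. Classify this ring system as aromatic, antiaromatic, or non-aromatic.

Aromatic

Check conjugation: every atom in a ring double bond is sp² and brings one electron to the p orbital; each =N– nitrogen is pyridine-type (lone pair in the sp² plane, one electron in the p orbital); the boron has an empty p orbital — every position has a p orbital, so the cyclic π system is continuous.
Adding the contributions, 5 × 2 = 10 from the double-bond units + 0 from the BH atom = 10.
Since 10 = 4·2 + 2, the ring meets the 4n+2 criterion.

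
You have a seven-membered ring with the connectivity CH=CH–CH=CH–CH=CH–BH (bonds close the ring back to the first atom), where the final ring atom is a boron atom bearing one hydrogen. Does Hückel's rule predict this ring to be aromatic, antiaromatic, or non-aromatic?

Check conjugation: every atom in a ring double bond is sp² and brings one electron to the p orbital; the boron has an empty p orbital — every position has a p orbital, so the cyclic π system is continuous.
Adding the contributions, 3 × 2 = 6 from the double-bond units + 0 from the BH atom = 6.
6 = 4(1) + 2, which satisfies Hückel's 4n+2 rule.

Aromatic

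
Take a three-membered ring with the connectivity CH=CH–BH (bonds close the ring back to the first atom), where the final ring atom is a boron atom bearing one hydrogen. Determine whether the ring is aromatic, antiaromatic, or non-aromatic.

Aromatic

All ring atoms are sp² and supply a p orbital to the ring (the double-bond atoms are sp², each contributing one p electron; the boron has an empty p orbital); the conjugation is uninterrupted.
π-electron count: 1 × 2 = 2 from the double-bond unit + 0 from the BH atom = 2.
2 = 4(0) + 2, which satisfies Hückel's 4n+2 rule.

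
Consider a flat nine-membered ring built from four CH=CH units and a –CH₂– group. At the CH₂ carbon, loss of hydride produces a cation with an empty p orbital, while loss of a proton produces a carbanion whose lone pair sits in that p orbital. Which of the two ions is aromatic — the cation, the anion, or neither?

In either ion the ring is fully conjugated: every atom, including the new sp² carbon, supplies a p orbital.
Cation: 4 × 2 + 0 = 8 π electrons → 4(2), antiaromatic.
Anion: 4 × 2 + 2 = 10 π electrons → 4(2)+2, aromatic.

The anion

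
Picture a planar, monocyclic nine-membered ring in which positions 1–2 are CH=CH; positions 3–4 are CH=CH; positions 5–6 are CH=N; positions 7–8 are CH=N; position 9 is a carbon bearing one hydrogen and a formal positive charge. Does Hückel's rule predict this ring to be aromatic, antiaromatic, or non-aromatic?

Antiaromatic

The p orbitals form a continuous loop: every atom in a ring double bond is sp² and brings one electron to the p orbital; the doubly-bonded nitrogens are pyridine-type — their lone pairs lie in the ring plane, leaving one electron in the p orbital; the carbocation has an empty p orbital. The ring is fully conjugated.
Counting π electrons: 4 × 2 = 8 from the double-bond units + 0 from the CH(+) atom = 8.
With 8 = 4·2 π electrons, Hückel's rule classifies the planar ring as antiaromatic.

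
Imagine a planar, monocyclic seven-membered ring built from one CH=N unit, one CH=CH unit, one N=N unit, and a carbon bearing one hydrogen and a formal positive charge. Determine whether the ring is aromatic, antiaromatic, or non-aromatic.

Aromatic

All ring atoms are sp² and supply a p orbital to the ring (the double-bond atoms are sp², each contributing one p electron; each sp² =N– keeps its lone pair in-plane and puts one electron into the π system; the carbocation has an empty p orbital); the conjugation is uninterrupted.
π-electron count: 3 × 2 = 6 from the double-bond units + 0 from the CH(+) atom = 6.
With 6 π electrons (n = 1), the Hückel 4n+2 condition holds.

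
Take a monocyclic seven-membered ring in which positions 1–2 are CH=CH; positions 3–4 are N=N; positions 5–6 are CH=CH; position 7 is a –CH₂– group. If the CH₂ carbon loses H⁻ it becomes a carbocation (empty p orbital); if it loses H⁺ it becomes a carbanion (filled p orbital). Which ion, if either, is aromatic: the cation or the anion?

In either ion the ring is fully conjugated: every atom, including the new sp² carbon, supplies a p orbital.
Cation: 3 × 2 + 0 = 6 π electrons → 4(1)+2, aromatic.
Anion: 3 × 2 + 2 = 8 π electrons → 4(2), antiaromatic.

The cation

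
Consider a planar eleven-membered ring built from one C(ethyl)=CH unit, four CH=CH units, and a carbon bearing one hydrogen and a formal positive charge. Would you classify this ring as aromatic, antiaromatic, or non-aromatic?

Aromatic

Check conjugation: every atom in a ring double bond is sp² and brings one electron to the p orbital; the carbocation has an empty p orbital — every position has a p orbital, so the cyclic π system is continuous.
Tallying contributions gives 5 × 2 = 10 from the double-bond units + 0 from the CH(+) atom = 10.
With 10 π electrons (n = 2), the Hückel 4n+2 condition holds.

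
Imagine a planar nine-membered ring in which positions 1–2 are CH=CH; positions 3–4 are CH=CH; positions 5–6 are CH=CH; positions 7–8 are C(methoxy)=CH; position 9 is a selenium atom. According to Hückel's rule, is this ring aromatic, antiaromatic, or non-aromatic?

Aromatic

Check conjugation: each doubly-bonded ring atom is sp² with one p-orbital electron; the selenium donates one lone pair from its p orbital — every position has a p orbital, so the cyclic π system is continuous.
π-electron count: 4 × 2 = 8 from the double-bond units + 2 from the Se atom = 10.
Since 10 = 4·2 + 2, the ring meets the 4n+2 criterion.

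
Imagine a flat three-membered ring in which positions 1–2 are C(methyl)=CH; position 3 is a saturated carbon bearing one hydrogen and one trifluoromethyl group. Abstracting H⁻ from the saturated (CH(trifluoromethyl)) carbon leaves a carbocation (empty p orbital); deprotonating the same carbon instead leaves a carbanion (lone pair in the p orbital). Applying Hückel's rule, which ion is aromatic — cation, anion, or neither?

Once that carbon is sp², every ring atom has a p orbital and both ions are fully conjugated.
Cation: 1 × 2 + 0 = 2 π electrons → 4(0)+2, aromatic.
Anion: 1 × 2 + 2 = 4 π electrons → 4(1), antiaromatic.

The cation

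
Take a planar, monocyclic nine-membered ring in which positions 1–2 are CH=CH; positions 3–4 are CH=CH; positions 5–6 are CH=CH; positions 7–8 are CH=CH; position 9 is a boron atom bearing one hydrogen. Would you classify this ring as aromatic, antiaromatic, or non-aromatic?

Check conjugation: every atom in a ring double bond is sp² and brings one electron to the p orbital; the boron has an empty p orbital — every position has a p orbital, so the cyclic π system is continuous.
Counting π electrons: 4 × 2 = 8 from the double-bond units + 0 from the BH atom = 8.
A 4n π count (8, n = 2) in a planar conjugated ring means antiaromatic.

Antiaromatic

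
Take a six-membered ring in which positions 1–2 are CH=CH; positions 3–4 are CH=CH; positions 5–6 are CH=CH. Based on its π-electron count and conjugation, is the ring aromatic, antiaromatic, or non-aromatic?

Aromatic

All ring atoms are sp² and supply a p orbital to the ring (the double-bond atoms are sp², each contributing one p electron); the conjugation is uninterrupted.
Adding the contributions, 3 × 2 = 6 from the 3 double-bond units.
6 = 4(1) + 2, which satisfies Hückel's 4n+2 rule.
This is benzene.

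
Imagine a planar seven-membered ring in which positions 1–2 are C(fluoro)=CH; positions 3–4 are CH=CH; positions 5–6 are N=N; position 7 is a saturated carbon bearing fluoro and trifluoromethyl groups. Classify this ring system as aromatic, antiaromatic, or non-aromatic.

The C(fluoro)(trifluoromethyl) position has four σ bonds — that saturated carbon is sp³ and has no p orbital in the ring π system — so the cyclic conjugation is interrupted.
Without a continuous loop of overlapping p orbitals the Hückel electron count never comes into play.

Non-aromatic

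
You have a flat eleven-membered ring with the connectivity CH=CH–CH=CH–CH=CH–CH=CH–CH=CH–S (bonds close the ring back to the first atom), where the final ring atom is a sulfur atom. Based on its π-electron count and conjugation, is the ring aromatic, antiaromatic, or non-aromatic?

All ring atoms are sp² and supply a p orbital to the ring (the double-bond atoms are sp², each contributing one p electron; the sulfur donates one lone pair from its p orbital); the conjugation is uninterrupted.
Counting π electrons: 5 × 2 = 10 from the double-bond units + 2 from the S atom = 12.
12 = 4(3); a planar, fully conjugated 4n system is antiaromatic.

Antiaromatic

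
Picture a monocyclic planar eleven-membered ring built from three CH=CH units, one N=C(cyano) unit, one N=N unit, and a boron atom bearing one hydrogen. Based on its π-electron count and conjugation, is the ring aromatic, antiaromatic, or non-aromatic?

Aromatic

Every ring atom contributes a p orbital perpendicular to the ring (every atom in a ring double bond is sp² and brings one electron to the p orbital; each sp² =N– keeps its lone pair in-plane and puts one electron into the π system; the boron has an empty p orbital), so the π system is cyclic and fully conjugated.
π-electron count: 5 × 2 = 10 from the double-bond units + 0 from the BH atom = 10.
Since 10 = 4·2 + 2, the ring meets the 4n+2 criterion.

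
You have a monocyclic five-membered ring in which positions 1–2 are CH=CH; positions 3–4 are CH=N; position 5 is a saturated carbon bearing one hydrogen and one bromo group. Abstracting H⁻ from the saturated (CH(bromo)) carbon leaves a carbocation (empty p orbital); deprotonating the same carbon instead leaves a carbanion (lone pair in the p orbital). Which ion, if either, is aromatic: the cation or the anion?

Once that carbon is sp², every ring atom has a p orbital and both ions are fully conjugated.
Cation: 2 × 2 + 0 = 4 π electrons → 4(1), antiaromatic.
Anion: 2 × 2 + 2 = 6 π electrons → 4(1)+2, aromatic.

The anion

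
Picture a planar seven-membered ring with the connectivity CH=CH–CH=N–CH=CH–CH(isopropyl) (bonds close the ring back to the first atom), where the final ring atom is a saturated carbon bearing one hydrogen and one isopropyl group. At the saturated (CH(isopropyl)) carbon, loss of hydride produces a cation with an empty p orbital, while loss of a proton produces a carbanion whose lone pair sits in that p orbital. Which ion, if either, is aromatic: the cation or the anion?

In either ion the ring is fully conjugated: every atom, including the new sp² carbon, supplies a p orbital.
Cation: 3 × 2 + 0 = 6 π electrons → 4(1)+2, aromatic.
Anion: 3 × 2 + 2 = 8 π electrons → 4(2), antiaromatic.

The cation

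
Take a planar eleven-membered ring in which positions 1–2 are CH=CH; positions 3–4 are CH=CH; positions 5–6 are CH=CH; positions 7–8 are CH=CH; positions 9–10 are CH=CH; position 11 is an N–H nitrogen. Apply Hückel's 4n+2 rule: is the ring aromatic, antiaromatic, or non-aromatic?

Check conjugation: each doubly-bonded ring atom is sp² with one p-orbital electron; the pyrrole-type nitrogen donates its lone pair from the p orbital — every position has a p orbital, so the cyclic π system is continuous.
π-electron count: 5 × 2 = 10 from the double-bond units + 2 from the NH atom = 12.
12 = 4(3); a planar, fully conjugated 4n system is antiaromatic.

Antiaromatic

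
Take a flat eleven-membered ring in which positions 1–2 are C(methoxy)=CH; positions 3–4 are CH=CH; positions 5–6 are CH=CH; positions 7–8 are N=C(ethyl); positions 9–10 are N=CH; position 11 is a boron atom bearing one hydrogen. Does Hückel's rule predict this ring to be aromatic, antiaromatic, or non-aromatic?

Check conjugation: each doubly-bonded ring atom is sp² with one p-orbital electron; each =N– nitrogen is pyridine-type (lone pair in the sp² plane, one electron in the p orbital); the boron has an empty p orbital — every position has a p orbital, so the cyclic π system is continuous.
Adding the contributions, 5 × 2 = 10 from the double-bond units + 0 from the BH atom = 10.
10 = 4(2) + 2, which satisfies Hückel's 4n+2 rule.

Aromatic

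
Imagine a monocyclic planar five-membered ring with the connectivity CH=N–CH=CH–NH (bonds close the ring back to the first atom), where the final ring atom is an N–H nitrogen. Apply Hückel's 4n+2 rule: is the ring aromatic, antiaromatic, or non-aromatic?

The p orbitals form a continuous loop: each doubly-bonded ring atom is sp² with one p-orbital electron; each sp² =N– keeps its lone pair in-plane and puts one electron into the π system; the pyrrole-type nitrogen donates its lone pair from the p orbital. The ring is fully conjugated.
Counting π electrons: 2 × 2 = 4 from the double-bond units + 2 from the NH atom = 6.
That gives a 4n+2 count (6, n = 1).

Aromatic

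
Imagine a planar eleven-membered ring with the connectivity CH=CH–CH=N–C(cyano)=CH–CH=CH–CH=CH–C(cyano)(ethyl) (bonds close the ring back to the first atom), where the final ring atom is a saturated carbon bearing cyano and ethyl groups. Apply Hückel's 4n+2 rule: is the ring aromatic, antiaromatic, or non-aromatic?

The C(cyano)(ethyl) position has four σ bonds — that saturated carbon is sp³ and has no p orbital in the ring π system — so the cyclic conjugation is interrupted.
A ring that is not fully conjugated cannot be aromatic or antiaromatic regardless of its π-electron count.

Non-aromatic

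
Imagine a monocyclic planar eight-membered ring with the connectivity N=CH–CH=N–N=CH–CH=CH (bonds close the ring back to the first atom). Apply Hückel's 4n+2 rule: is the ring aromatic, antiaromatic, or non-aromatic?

Every ring atom contributes a p orbital perpendicular to the ring (the double-bond atoms are sp², each contributing one p electron; the doubly-bonded nitrogens are pyridine-type — their lone pairs lie in the ring plane, leaving one electron in the p orbital), so the π system is cyclic and fully conjugated.
Adding the contributions, 4 × 2 = 8 from the 4 double-bond units.
A 4n π count (8, n = 2) in a planar conjugated ring means antiaromatic.

Antiaromatic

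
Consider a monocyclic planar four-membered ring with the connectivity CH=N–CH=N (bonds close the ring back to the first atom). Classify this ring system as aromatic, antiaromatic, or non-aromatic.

Every ring atom contributes a p orbital perpendicular to the ring (each doubly-bonded ring atom is sp² with one p-orbital electron; the doubly-bonded nitrogens are pyridine-type — their lone pairs lie in the ring plane, leaving one electron in the p orbital), so the π system is cyclic and fully conjugated.
Tallying contributions gives 2 × 2 = 4 from the 2 double-bond units.
4 = 4(1); a planar, fully conjugated 4n system is antiaromatic.

Antiaromatic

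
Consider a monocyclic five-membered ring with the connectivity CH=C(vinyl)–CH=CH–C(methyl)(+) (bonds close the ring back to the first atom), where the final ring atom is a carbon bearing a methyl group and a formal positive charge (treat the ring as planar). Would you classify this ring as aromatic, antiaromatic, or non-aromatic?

Antiaromatic

The p orbitals form a continuous loop: each doubly-bonded ring atom is sp² with one p-orbital electron; the carbocation has an empty p orbital. The ring is fully conjugated.
Counting π electrons: 2 × 2 = 4 from the double-bond units + 0 from the C(methyl)(+) atom = 4.
A 4n π count (4, n = 1) in a planar conjugated ring means antiaromatic.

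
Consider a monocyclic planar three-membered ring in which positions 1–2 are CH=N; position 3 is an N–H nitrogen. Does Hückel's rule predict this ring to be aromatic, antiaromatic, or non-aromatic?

Antiaromatic

Check conjugation: the double-bond atoms are sp², each contributing one p electron; each sp² =N– keeps its lone pair in-plane and puts one electron into the π system; the pyrrole-type nitrogen donates its lone pair from the p orbital — every position has a p orbital, so the cyclic π system is continuous.
Counting π electrons: 1 × 2 = 2 from the double-bond unit + 2 from the NH atom = 4.
4 = 4(1); a planar, fully conjugated 4n system is antiaromatic.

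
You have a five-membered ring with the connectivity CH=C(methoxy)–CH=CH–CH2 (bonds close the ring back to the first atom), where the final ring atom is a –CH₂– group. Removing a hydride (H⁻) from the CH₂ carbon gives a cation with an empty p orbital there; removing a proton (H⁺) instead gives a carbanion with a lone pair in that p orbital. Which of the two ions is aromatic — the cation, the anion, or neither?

Both ions have a continuous loop of p orbitals — each ring atom is sp².
Cation: 2 × 2 + 0 = 4 π electrons → 4(1), antiaromatic.
Anion: 2 × 2 + 2 = 6 π electrons → 4(1)+2, aromatic.

The anion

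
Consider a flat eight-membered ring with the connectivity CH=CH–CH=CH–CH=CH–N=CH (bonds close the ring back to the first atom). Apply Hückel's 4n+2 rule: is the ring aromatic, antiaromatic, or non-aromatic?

Antiaromatic

The p orbitals form a continuous loop: the double-bond atoms are sp², each contributing one p electron; the doubly-bonded nitrogens are pyridine-type — their lone pairs lie in the ring plane, leaving one electron in the p orbital. The ring is fully conjugated.
Tallying contributions gives 4 × 2 = 8 from the 4 double-bond units.
A 4n π count (8, n = 2) in a planar conjugated ring means antiaromatic.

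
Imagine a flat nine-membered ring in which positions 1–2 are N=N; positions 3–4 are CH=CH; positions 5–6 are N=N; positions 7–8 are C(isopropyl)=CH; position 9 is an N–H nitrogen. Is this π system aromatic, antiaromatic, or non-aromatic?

Aromatic

Every ring atom contributes a p orbital perpendicular to the ring (each doubly-bonded ring atom is sp² with one p-orbital electron; each sp² =N– keeps its lone pair in-plane and puts one electron into the π system; the pyrrole-type nitrogen donates its lone pair from the p orbital), so the π system is cyclic and fully conjugated.
Adding the contributions, 4 × 2 = 8 from the double-bond units + 2 from the NH atom = 10.
With 10 π electrons (n = 2), the Hückel 4n+2 condition holds.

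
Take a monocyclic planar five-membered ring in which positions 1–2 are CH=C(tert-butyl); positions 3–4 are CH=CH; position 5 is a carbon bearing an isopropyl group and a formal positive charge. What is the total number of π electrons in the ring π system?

The p orbitals form a continuous loop: the double-bond atoms are sp², each contributing one p electron; the carbocation has an empty p orbital. The ring is fully conjugated.
Adding the contributions, 2 × 2 = 4 from the double-bond units + 0 from the C(isopropyl)(+) atom = 4.

4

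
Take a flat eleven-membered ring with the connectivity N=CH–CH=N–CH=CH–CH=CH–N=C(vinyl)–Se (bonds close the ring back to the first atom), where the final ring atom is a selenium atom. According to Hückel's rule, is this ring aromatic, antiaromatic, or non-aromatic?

Check conjugation: every atom in a ring double bond is sp² and brings one electron to the p orbital; each =N– nitrogen is pyridine-type (lone pair in the sp² plane, one electron in the p orbital); the selenium donates one lone pair from its p orbital — every position has a p orbital, so the cyclic π system is continuous.
Tallying contributions gives 5 × 2 = 10 from the double-bond units + 2 from the Se atom = 12.
A 4n π count (12, n = 3) in a planar conjugated ring means antiaromatic.

Antiaromatic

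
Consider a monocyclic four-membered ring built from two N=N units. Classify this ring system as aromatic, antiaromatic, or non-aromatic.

All ring atoms are sp² and supply a p orbital to the ring (every atom in a ring double bond is sp² and brings one electron to the p orbital; the doubly-bonded nitrogens are pyridine-type — their lone pairs lie in the ring plane, leaving one electron in the p orbital); the conjugation is uninterrupted.
π-electron count: 2 × 2 = 4 from the 2 double-bond units.
4 = 4(1); a planar, fully conjugated 4n system is antiaromatic.

Antiaromatic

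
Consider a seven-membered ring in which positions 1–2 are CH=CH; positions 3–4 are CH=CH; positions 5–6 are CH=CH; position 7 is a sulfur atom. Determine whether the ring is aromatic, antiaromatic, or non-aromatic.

Antiaromatic

Every ring atom contributes a p orbital perpendicular to the ring (the double-bond atoms are sp², each contributing one p electron; the sulfur donates one lone pair from its p orbital), so the π system is cyclic and fully conjugated.
Counting π electrons: 3 × 2 = 6 from the double-bond units + 2 from the S atom = 8.
With 8 = 4·2 π electrons, Hückel's rule classifies the planar ring as antiaromatic.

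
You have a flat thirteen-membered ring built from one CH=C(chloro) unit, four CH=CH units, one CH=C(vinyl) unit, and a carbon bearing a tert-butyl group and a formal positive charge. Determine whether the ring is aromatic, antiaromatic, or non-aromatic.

Every ring atom contributes a p orbital perpendicular to the ring (each doubly-bonded ring atom is sp² with one p-orbital electron; the carbocation has an empty p orbital), so the π system is cyclic and fully conjugated.
Counting π electrons: 6 × 2 = 12 from the double-bond units + 0 from the C(tert-butyl)(+) atom = 12.
12 is a 4n count (n = 3), so the planar conjugated ring is antiaromatic.

Antiaromatic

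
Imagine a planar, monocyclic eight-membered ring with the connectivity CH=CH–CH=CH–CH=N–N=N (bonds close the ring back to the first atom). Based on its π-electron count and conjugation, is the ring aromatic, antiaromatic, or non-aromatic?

The p orbitals form a continuous loop: the double-bond atoms are sp², each contributing one p electron; the doubly-bonded nitrogens are pyridine-type — their lone pairs lie in the ring plane, leaving one electron in the p orbital. The ring is fully conjugated.
π-electron count: 4 × 2 = 8 from the 4 double-bond units.
With 8 = 4·2 π electrons, Hückel's rule classifies the planar ring as antiaromatic.

Antiaromatic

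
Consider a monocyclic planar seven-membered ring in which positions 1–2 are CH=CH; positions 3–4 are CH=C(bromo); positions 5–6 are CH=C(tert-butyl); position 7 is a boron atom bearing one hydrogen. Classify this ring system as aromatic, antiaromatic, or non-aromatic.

Aromatic

Check conjugation: the double-bond atoms are sp², each contributing one p electron; the boron has an empty p orbital — every position has a p orbital, so the cyclic π system is continuous.
π-electron count: 3 × 2 = 6 from the double-bond units + 0 from the BH atom = 6.
6 = 4(1) + 2, which satisfies Hückel's 4n+2 rule.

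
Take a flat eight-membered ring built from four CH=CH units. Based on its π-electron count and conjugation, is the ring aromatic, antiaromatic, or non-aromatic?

Antiaromatic

All ring atoms are sp² and supply a p orbital to the ring (the double-bond atoms are sp², each contributing one p electron); the conjugation is uninterrupted.
Tallying contributions gives 4 × 2 = 8 from the 4 double-bond units.
With 8 = 4·2 π electrons, Hückel's rule classifies the planar ring as antiaromatic.
This is cyclooctatetraene.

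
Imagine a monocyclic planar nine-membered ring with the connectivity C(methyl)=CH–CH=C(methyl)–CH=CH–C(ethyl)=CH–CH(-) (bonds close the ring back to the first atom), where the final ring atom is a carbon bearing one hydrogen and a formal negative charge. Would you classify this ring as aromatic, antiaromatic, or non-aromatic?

Every ring atom contributes a p orbital perpendicular to the ring (each doubly-bonded ring atom is sp² with one p-orbital electron; the carbanion's lone pair occupies the p orbital), so the π system is cyclic and fully conjugated.
Tallying contributions gives 4 × 2 = 8 from the double-bond units + 2 from the CH(-) atom = 10.
That gives a 4n+2 count (10, n = 2).

Aromatic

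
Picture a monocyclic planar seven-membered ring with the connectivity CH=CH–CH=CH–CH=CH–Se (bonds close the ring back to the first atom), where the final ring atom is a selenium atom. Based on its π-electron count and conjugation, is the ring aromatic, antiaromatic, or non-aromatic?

Antiaromatic

Every ring atom contributes a p orbital perpendicular to the ring (every atom in a ring double bond is sp² and brings one electron to the p orbital; the selenium donates one lone pair from its p orbital), so the π system is cyclic and fully conjugated.
π-electron count: 3 × 2 = 6 from the double-bond units + 2 from the Se atom = 8.
8 is a 4n count (n = 2), so the planar conjugated ring is antiaromatic.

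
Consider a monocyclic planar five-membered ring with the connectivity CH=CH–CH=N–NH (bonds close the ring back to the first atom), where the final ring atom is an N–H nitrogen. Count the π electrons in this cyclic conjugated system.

6

Check conjugation: every atom in a ring double bond is sp² and brings one electron to the p orbital; the doubly-bonded nitrogens are pyridine-type — their lone pairs lie in the ring plane, leaving one electron in the p orbital; the pyrrole-type nitrogen donates its lone pair from the p orbital — every position has a p orbital, so the cyclic π system is continuous.
Adding the contributions, 2 × 2 = 4 from the double-bond units + 2 from the NH atom = 6.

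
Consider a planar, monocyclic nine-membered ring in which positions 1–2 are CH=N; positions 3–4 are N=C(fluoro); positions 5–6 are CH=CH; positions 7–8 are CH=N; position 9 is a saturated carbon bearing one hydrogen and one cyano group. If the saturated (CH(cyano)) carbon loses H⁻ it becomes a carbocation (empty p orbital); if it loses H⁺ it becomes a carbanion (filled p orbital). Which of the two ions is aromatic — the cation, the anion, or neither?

Once that carbon is sp², every ring atom has a p orbital and both ions are fully conjugated.
Cation: 4 × 2 + 0 = 8 π electrons → 4(2), antiaromatic.
Anion: 4 × 2 + 2 = 10 π electrons → 4(2)+2, aromatic.

The anion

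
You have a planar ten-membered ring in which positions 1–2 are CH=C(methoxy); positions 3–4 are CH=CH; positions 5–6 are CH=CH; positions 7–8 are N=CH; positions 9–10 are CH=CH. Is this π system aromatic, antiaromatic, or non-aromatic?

Aromatic

Check conjugation: each doubly-bonded ring atom is sp² with one p-orbital electron; the doubly-bonded nitrogens are pyridine-type — their lone pairs lie in the ring plane, leaving one electron in the p orbital — every position has a p orbital, so the cyclic π system is continuous.
Adding the contributions, 5 × 2 = 10 from the 5 double-bond units.
Since 10 = 4·2 + 2, the ring meets the 4n+2 criterion.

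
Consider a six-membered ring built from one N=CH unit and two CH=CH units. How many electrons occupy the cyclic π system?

Every ring atom contributes a p orbital perpendicular to the ring (each doubly-bonded ring atom is sp² with one p-orbital electron; each =N– nitrogen is pyridine-type (lone pair in the sp² plane, one electron in the p orbital)), so the π system is cyclic and fully conjugated.
π-electron count: 3 × 2 = 6 from the 3 double-bond units.

6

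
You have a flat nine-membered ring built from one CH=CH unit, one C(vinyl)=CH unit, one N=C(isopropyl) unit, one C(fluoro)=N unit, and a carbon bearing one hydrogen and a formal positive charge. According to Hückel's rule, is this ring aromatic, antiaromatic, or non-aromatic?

Antiaromatic

The p orbitals form a continuous loop: each doubly-bonded ring atom is sp² with one p-orbital electron; each sp² =N– keeps its lone pair in-plane and puts one electron into the π system; the carbocation has an empty p orbital. The ring is fully conjugated.
Adding the contributions, 4 × 2 = 8 from the double-bond units + 0 from the CH(+) atom = 8.
8 is a 4n count (n = 2), so the planar conjugated ring is antiaromatic.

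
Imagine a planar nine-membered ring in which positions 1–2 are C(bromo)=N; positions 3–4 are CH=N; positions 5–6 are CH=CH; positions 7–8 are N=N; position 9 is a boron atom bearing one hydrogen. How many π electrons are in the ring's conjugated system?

Check conjugation: each doubly-bonded ring atom is sp² with one p-orbital electron; each sp² =N– keeps its lone pair in-plane and puts one electron into the π system; the boron has an empty p orbital — every position has a p orbital, so the cyclic π system is continuous.
π-electron count: 4 × 2 = 8 from the double-bond units + 0 from the BH atom = 8.

8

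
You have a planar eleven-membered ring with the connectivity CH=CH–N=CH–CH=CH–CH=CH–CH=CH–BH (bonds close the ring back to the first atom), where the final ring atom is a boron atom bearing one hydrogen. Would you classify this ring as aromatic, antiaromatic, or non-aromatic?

Aromatic

Every ring atom contributes a p orbital perpendicular to the ring (the double-bond atoms are sp², each contributing one p electron; each =N– nitrogen is pyridine-type (lone pair in the sp² plane, one electron in the p orbital); the boron has an empty p orbital), so the π system is cyclic and fully conjugated.
Tallying contributions gives 5 × 2 = 10 from the double-bond units + 0 from the BH atom = 10.
Since 10 = 4·2 + 2, the ring meets the 4n+2 criterion.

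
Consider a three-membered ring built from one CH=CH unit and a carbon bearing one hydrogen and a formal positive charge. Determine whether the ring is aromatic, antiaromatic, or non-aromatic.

Aromatic

Check conjugation: each doubly-bonded ring atom is sp² with one p-orbital electron; the carbocation has an empty p orbital — every position has a p orbital, so the cyclic π system is continuous.
Tallying contributions gives 1 × 2 = 2 from the double-bond unit + 0 from the CH(+) atom = 2.
That gives a 4n+2 count (2, n = 0).
This is the cyclopropenyl cation.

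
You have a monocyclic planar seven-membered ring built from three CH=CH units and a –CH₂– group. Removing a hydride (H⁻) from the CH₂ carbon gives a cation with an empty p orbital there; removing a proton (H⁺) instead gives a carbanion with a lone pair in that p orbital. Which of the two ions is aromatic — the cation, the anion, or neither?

In either ion the ring is fully conjugated: every atom, including the new sp² carbon, supplies a p orbital.
Cation: 3 × 2 + 0 = 6 π electrons → 4(1)+2, aromatic.
Anion: 3 × 2 + 2 = 8 π electrons → 4(2), antiaromatic.

The cation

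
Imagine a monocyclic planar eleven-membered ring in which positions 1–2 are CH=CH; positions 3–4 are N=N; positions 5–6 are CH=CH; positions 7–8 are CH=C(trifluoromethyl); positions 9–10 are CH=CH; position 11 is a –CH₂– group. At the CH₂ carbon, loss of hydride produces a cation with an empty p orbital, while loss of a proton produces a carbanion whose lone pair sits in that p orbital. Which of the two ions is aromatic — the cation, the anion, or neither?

The cation

In either ion the ring is fully conjugated: every atom, including the new sp² carbon, supplies a p orbital.
Cation: 5 × 2 + 0 = 10 π electrons → 4(2)+2, aromatic.
Anion: 5 × 2 + 2 = 12 π electrons → 4(3), antiaromatic.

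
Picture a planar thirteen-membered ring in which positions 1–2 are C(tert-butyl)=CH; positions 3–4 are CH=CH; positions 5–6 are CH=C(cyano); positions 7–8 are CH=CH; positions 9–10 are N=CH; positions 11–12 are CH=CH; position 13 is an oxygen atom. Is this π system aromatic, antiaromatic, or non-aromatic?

Aromatic

The p orbitals form a continuous loop: every atom in a ring double bond is sp² and brings one electron to the p orbital; each =N– nitrogen is pyridine-type (lone pair in the sp² plane, one electron in the p orbital); the oxygen donates one lone pair from its p orbital. The ring is fully conjugated.
Counting π electrons: 6 × 2 = 12 from the double-bond units + 2 from the O atom = 14.
14 = 4(3) + 2, which satisfies Hückel's 4n+2 rule.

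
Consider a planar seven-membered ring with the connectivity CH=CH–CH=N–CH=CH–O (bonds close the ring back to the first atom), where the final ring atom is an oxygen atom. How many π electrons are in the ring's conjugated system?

The p orbitals form a continuous loop: each doubly-bonded ring atom is sp² with one p-orbital electron; each =N– nitrogen is pyridine-type (lone pair in the sp² plane, one electron in the p orbital); the oxygen donates one lone pair from its p orbital. The ring is fully conjugated.
Counting π electrons: 3 × 2 = 6 from the double-bond units + 2 from the O atom = 8.

8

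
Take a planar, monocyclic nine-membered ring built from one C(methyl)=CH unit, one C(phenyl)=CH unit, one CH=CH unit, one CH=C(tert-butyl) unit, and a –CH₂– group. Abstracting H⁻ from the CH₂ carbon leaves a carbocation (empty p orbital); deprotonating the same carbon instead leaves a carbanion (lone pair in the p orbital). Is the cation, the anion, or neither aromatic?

The anion

Once that carbon is sp², every ring atom has a p orbital and both ions are fully conjugated.
Cation: 4 × 2 + 0 = 8 π electrons → 4(2), antiaromatic.
Anion: 4 × 2 + 2 = 10 π electrons → 4(2)+2, aromatic.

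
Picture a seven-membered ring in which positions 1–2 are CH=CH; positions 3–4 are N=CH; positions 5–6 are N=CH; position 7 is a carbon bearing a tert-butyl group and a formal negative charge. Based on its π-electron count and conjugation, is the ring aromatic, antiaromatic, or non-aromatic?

Every ring atom contributes a p orbital perpendicular to the ring (every atom in a ring double bond is sp² and brings one electron to the p orbital; each sp² =N– keeps its lone pair in-plane and puts one electron into the π system; the carbanion's lone pair occupies the p orbital), so the π system is cyclic and fully conjugated.
Counting π electrons: 3 × 2 = 6 from the double-bond units + 2 from the C(tert-butyl)(-) atom = 8.
With 8 = 4·2 π electrons, Hückel's rule classifies the planar ring as antiaromatic.

Antiaromatic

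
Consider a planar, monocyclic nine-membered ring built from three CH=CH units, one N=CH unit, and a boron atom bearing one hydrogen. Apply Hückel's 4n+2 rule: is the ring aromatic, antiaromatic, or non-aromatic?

Antiaromatic

The p orbitals form a continuous loop: the double-bond atoms are sp², each contributing one p electron; each =N– nitrogen is pyridine-type (lone pair in the sp² plane, one electron in the p orbital); the boron has an empty p orbital. The ring is fully conjugated.
Adding the contributions, 4 × 2 = 8 from the double-bond units + 0 from the BH atom = 8.
With 8 = 4·2 π electrons, Hückel's rule classifies the planar ring as antiaromatic.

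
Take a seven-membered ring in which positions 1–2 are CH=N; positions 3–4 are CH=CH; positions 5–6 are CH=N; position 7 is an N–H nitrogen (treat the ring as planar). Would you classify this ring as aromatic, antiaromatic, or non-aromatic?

The p orbitals form a continuous loop: the double-bond atoms are sp², each contributing one p electron; each sp² =N– keeps its lone pair in-plane and puts one electron into the π system; the pyrrole-type nitrogen donates its lone pair from the p orbital. The ring is fully conjugated.
Adding the contributions, 3 × 2 = 6 from the double-bond units + 2 from the NH atom = 8.
8 is a 4n count (n = 2), so the planar conjugated ring is antiaromatic.

Antiaromatic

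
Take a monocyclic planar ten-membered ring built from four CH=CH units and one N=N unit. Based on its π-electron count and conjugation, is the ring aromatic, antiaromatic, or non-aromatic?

Aromatic

All ring atoms are sp² and supply a p orbital to the ring (the double-bond atoms are sp², each contributing one p electron; each sp² =N– keeps its lone pair in-plane and puts one electron into the π system); the conjugation is uninterrupted.
π-electron count: 5 × 2 = 10 from the 5 double-bond units.
Since 10 = 4·2 + 2, the ring meets the 4n+2 criterion.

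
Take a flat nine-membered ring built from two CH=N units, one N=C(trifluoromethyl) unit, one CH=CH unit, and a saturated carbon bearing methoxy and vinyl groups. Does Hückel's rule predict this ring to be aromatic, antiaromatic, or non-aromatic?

Non-aromatic

The C(methoxy)(vinyl) position has four σ bonds — that saturated carbon is sp³ and has no p orbital in the ring π system — so the cyclic conjugation is interrupted.
A ring that is not fully conjugated cannot be aromatic or antiaromatic regardless of its π-electron count.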